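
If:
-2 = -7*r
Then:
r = 2/7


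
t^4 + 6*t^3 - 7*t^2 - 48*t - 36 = (t - 3)*(t + 1)*(t + 2)*(t + 6)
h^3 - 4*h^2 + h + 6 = (h - 3)*(h - 2)*(h + 1)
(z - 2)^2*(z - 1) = z^3 - 5*z^2 + 8*z - 4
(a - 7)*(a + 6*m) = a^2 + 6*a*m - 7*a - 42*m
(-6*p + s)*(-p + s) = 6*p^2 - 7*p*s + s^2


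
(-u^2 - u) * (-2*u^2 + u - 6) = 2*u^4 + u^3 + 5*u^2 + 6*u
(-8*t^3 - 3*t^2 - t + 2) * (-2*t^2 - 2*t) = 16*t^5 + 22*t^4 + 8*t^3 - 2*t^2 - 4*t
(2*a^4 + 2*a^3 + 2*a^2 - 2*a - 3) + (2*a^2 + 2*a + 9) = 2*a^4 + 2*a^3 + 4*a^2 + 6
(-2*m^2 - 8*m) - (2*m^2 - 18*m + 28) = -4*m^2 + 10*m - 28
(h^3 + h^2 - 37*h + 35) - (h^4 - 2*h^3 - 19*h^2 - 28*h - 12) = -h^4 + 3*h^3 + 20*h^2 - 9*h + 47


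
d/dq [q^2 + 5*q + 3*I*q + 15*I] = 2*q + 5 + 3*I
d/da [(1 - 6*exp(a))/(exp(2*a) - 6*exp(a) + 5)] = 2*(3*exp(2*a) - exp(a) - 12)*exp(a)/(exp(4*a) - 12*exp(3*a) + 46*exp(2*a) - 60*exp(a) + 25)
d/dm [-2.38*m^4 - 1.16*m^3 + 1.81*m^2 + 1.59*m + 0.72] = -9.52*m^3 - 3.48*m^2 + 3.62*m + 1.59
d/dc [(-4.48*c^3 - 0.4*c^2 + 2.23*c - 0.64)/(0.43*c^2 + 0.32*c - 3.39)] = (-1.9264*c^4 - 2.8672*c^3 + 44.4747*c^2 + 3.2624*c - 7.3549)/(0.1849*c^4 + 0.2752*c^3 - 2.813*c^2 - 2.1696*c + 11.4921)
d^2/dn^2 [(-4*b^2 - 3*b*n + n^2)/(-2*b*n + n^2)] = 2*b*(16*b^3 - 24*b^2*n + 12*b*n^2 + n^3)/(n^3*(8*b^3 - 12*b^2*n + 6*b*n^2 - n^3))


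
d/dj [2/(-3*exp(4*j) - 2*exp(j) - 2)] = (24*exp(3*j) + 4)*exp(j)/(3*exp(4*j) + 2*exp(j) + 2)^2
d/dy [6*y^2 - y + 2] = 12*y - 1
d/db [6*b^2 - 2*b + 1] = 12*b - 2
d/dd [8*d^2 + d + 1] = 16*d + 1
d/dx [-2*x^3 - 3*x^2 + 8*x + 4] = -6*x^2 - 6*x + 8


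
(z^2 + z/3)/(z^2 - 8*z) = (z + 1/3)/(z - 8)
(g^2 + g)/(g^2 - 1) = g/(g - 1)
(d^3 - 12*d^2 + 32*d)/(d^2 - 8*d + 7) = d*(d^2 - 12*d + 32)/(d^2 - 8*d + 7)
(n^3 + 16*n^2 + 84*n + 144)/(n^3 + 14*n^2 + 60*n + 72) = (n + 4)/(n + 2)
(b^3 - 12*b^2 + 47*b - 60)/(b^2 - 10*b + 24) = (b^2 - 8*b + 15)/(b - 6)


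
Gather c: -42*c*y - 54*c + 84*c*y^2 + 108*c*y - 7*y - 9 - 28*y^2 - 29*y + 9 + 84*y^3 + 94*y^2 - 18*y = c*(84*y^2 + 66*y - 54) + 84*y^3 + 66*y^2 - 54*y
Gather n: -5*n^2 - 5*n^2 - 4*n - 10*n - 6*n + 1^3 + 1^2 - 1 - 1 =-10*n^2 - 20*n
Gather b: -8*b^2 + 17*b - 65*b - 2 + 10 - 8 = -8*b^2 - 48*b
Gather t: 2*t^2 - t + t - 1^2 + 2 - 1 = 2*t^2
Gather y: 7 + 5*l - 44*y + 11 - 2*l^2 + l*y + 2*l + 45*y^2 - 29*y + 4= -2*l^2 + 7*l + 45*y^2 + y*(l - 73) + 22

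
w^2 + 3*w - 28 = (w - 4)*(w + 7)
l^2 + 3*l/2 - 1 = (l - 1/2)*(l + 2)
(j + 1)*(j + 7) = j^2 + 8*j + 7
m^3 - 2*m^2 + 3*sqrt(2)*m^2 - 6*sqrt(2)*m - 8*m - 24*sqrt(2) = (m - 4)*(m + 2)*(m + 3*sqrt(2))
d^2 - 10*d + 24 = (d - 6)*(d - 4)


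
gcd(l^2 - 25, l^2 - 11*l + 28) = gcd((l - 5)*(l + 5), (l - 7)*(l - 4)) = 1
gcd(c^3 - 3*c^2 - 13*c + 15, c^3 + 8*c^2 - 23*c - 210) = c - 5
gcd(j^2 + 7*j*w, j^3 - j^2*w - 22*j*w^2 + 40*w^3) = 1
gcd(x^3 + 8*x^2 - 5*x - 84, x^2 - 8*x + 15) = x - 3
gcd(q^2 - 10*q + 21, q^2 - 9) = q - 3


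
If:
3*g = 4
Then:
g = 4/3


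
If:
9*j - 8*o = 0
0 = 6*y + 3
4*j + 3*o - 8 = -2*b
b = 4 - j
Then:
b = 4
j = 0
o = 0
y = -1/2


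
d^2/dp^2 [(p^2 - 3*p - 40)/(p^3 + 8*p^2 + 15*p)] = 2*(p^3 - 24*p^2 - 72*p - 72)/(p^3*(p^3 + 9*p^2 + 27*p + 27))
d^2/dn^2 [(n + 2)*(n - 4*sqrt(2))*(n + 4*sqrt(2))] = 6*n + 4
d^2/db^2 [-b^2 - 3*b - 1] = -2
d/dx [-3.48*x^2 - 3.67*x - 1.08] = -6.96*x - 3.67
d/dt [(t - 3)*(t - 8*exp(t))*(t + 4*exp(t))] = -4*t^2*exp(t) + 3*t^2 - 64*t*exp(2*t) + 4*t*exp(t) - 6*t + 160*exp(2*t) + 12*exp(t)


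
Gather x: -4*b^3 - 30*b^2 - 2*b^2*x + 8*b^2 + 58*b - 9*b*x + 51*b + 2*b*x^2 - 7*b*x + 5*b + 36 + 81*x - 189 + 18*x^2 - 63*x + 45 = -4*b^3 - 22*b^2 + 114*b + x^2*(2*b + 18) + x*(-2*b^2 - 16*b + 18) - 108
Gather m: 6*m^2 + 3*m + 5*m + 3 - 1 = 6*m^2 + 8*m + 2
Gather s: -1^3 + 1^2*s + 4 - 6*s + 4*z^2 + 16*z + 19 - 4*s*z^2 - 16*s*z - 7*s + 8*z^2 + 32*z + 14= s*(-4*z^2 - 16*z - 12) + 12*z^2 + 48*z + 36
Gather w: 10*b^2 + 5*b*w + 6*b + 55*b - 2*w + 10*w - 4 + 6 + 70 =10*b^2 + 61*b + w*(5*b + 8) + 72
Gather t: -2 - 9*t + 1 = -9*t - 1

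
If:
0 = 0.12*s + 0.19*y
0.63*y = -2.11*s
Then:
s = 0.00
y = 0.00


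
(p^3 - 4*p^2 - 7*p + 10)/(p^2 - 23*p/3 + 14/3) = 3*(p^3 - 4*p^2 - 7*p + 10)/(3*p^2 - 23*p + 14)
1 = 1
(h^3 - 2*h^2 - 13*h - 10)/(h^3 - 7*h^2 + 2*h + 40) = (h + 1)/(h - 4)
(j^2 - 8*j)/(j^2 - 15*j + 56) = j/(j - 7)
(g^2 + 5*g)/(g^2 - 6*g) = (g + 5)/(g - 6)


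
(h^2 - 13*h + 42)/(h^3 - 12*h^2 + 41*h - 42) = (h - 6)/(h^2 - 5*h + 6)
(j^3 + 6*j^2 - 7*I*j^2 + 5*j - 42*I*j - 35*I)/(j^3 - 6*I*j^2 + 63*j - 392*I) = (j^2 + 6*j + 5)/(j^2 + I*j + 56)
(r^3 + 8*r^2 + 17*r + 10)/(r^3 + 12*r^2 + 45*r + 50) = (r + 1)/(r + 5)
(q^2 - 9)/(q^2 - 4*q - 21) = (q - 3)/(q - 7)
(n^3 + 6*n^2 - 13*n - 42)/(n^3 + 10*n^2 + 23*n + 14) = (n - 3)/(n + 1)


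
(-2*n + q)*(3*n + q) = -6*n^2 + n*q + q^2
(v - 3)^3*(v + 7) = v^4 - 2*v^3 - 36*v^2 + 162*v - 189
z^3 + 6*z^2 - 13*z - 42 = (z - 3)*(z + 2)*(z + 7)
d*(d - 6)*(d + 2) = d^3 - 4*d^2 - 12*d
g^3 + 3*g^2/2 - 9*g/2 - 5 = (g - 2)*(g + 1)*(g + 5/2)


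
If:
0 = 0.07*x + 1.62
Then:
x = -23.14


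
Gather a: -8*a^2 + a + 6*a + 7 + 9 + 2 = -8*a^2 + 7*a + 18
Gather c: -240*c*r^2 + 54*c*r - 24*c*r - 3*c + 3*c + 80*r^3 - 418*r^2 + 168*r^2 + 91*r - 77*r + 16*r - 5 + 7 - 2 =c*(-240*r^2 + 30*r) + 80*r^3 - 250*r^2 + 30*r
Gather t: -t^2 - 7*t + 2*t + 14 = -t^2 - 5*t + 14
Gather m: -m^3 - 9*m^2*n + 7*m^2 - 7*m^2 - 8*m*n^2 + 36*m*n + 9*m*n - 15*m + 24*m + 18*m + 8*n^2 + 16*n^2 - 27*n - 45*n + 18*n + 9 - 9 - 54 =-m^3 - 9*m^2*n + m*(-8*n^2 + 45*n + 27) + 24*n^2 - 54*n - 54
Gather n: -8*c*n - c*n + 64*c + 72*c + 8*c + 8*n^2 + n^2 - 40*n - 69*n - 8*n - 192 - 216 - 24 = 144*c + 9*n^2 + n*(-9*c - 117) - 432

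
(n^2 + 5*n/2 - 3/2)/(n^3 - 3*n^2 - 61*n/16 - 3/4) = 8*(-2*n^2 - 5*n + 3)/(-16*n^3 + 48*n^2 + 61*n + 12)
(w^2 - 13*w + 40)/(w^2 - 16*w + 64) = (w - 5)/(w - 8)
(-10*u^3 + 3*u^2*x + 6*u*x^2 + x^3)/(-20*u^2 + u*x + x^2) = (-2*u^2 + u*x + x^2)/(-4*u + x)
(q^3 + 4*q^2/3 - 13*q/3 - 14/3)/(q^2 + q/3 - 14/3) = q + 1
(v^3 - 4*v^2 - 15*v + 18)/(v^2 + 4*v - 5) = (v^2 - 3*v - 18)/(v + 5)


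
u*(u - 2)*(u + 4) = u^3 + 2*u^2 - 8*u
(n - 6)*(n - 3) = n^2 - 9*n + 18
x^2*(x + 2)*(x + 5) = x^4 + 7*x^3 + 10*x^2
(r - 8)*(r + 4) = r^2 - 4*r - 32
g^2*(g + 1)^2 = g^4 + 2*g^3 + g^2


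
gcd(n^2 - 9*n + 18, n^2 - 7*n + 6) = n - 6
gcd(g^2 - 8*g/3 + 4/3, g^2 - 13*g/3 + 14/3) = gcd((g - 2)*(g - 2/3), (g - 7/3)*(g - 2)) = g - 2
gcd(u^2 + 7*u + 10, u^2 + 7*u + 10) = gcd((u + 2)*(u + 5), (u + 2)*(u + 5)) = u^2 + 7*u + 10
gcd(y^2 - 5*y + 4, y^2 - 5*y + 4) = y^2 - 5*y + 4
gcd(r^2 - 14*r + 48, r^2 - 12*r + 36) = r - 6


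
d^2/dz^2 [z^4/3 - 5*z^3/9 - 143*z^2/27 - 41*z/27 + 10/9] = 4*z^2 - 10*z/3 - 286/27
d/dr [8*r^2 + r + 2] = 16*r + 1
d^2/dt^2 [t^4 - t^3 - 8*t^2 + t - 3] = 12*t^2 - 6*t - 16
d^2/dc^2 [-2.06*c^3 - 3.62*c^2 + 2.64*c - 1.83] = -12.36*c - 7.24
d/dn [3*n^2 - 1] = 6*n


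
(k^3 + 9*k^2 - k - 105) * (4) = 4*k^3 + 36*k^2 - 4*k - 420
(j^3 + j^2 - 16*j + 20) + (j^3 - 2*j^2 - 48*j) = 2*j^3 - j^2 - 64*j + 20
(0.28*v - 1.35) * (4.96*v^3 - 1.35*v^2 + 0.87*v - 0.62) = 1.3888*v^4 - 7.074*v^3 + 2.0661*v^2 - 1.3481*v + 0.837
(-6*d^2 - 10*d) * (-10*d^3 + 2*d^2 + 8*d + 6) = 60*d^5 + 88*d^4 - 68*d^3 - 116*d^2 - 60*d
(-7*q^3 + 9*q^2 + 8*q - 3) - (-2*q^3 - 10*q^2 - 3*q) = -5*q^3 + 19*q^2 + 11*q - 3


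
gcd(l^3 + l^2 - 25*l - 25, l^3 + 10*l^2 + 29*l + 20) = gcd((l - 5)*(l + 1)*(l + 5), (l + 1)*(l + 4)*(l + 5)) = l^2 + 6*l + 5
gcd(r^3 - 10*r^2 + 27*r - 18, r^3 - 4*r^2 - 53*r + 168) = r - 3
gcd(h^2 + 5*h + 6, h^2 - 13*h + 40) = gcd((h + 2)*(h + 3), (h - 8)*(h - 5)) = 1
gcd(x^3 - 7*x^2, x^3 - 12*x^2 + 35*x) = x^2 - 7*x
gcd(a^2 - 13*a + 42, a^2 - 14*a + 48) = a - 6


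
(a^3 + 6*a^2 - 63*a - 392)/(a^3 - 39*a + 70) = (a^2 - a - 56)/(a^2 - 7*a + 10)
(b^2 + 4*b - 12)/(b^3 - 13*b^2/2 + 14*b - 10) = 2*(b + 6)/(2*b^2 - 9*b + 10)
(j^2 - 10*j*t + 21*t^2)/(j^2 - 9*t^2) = (j - 7*t)/(j + 3*t)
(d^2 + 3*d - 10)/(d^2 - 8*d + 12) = (d + 5)/(d - 6)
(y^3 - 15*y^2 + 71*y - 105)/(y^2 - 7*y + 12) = (y^2 - 12*y + 35)/(y - 4)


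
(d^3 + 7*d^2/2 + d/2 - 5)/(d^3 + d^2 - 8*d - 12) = (d^2 + 3*d/2 - 5/2)/(d^2 - d - 6)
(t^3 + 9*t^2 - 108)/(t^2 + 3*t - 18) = t + 6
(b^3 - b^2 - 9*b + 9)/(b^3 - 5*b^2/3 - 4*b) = 3*(b^2 + 2*b - 3)/(b*(3*b + 4))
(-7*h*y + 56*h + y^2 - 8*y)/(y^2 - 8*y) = (-7*h + y)/y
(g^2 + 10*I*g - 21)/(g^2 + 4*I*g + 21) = (g + 3*I)/(g - 3*I)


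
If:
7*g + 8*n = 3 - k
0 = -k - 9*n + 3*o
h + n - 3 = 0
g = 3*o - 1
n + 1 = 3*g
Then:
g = 1/5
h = 17/5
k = 24/5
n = -2/5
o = 2/5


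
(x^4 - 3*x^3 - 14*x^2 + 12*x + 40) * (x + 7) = x^5 + 4*x^4 - 35*x^3 - 86*x^2 + 124*x + 280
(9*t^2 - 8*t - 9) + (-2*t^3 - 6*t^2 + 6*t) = -2*t^3 + 3*t^2 - 2*t - 9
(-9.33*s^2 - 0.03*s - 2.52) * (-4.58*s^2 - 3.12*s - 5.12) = 42.7314*s^4 + 29.247*s^3 + 59.4048*s^2 + 8.016*s + 12.9024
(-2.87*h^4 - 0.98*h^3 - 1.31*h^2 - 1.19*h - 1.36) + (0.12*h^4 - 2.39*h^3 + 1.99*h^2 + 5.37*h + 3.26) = -2.75*h^4 - 3.37*h^3 + 0.68*h^2 + 4.18*h + 1.9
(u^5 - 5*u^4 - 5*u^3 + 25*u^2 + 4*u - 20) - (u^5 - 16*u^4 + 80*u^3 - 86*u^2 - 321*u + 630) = 11*u^4 - 85*u^3 + 111*u^2 + 325*u - 650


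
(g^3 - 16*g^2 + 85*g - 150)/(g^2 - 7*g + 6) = (g^2 - 10*g + 25)/(g - 1)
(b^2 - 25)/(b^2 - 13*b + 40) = (b + 5)/(b - 8)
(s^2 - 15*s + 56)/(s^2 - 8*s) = (s - 7)/s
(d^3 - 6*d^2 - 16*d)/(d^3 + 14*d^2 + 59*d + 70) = d*(d - 8)/(d^2 + 12*d + 35)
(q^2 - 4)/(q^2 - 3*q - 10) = (q - 2)/(q - 5)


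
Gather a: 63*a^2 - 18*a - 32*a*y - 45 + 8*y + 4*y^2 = 63*a^2 + a*(-32*y - 18) + 4*y^2 + 8*y - 45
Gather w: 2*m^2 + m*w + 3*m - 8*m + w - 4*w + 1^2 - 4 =2*m^2 - 5*m + w*(m - 3) - 3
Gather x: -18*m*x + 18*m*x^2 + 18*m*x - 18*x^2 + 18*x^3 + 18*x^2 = 18*m*x^2 + 18*x^3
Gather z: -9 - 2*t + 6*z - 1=-2*t + 6*z - 10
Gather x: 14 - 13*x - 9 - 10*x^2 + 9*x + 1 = -10*x^2 - 4*x + 6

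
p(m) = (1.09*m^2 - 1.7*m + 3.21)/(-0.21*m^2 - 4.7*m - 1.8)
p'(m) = (0.42*m + 4.7)*(1.09*m^2 - 1.7*m + 3.21)/(-0.21*m^2 - 4.7*m - 1.8)^2 + (2.18*m - 1.7)/(-0.21*m^2 - 4.7*m - 1.8)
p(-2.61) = 1.67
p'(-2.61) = -0.15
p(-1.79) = 1.64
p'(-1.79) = 0.15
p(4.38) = -0.63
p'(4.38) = -0.14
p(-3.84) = 1.96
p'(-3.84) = -0.31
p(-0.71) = 3.47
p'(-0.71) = 8.40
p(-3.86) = 1.97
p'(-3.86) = -0.31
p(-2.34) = 1.63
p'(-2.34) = -0.09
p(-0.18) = -3.70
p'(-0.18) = 19.97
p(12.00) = -1.58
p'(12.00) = -0.10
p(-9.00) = 4.55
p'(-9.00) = -0.73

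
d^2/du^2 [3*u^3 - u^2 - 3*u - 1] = 18*u - 2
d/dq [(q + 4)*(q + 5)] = 2*q + 9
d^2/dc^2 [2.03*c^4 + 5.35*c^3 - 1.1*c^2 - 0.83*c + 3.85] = 24.36*c^2 + 32.1*c - 2.2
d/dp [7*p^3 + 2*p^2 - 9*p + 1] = 21*p^2 + 4*p - 9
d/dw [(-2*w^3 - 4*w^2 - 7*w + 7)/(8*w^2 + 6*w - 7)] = (-16*w^4 - 24*w^3 + 74*w^2 - 56*w + 7)/(64*w^4 + 96*w^3 - 76*w^2 - 84*w + 49)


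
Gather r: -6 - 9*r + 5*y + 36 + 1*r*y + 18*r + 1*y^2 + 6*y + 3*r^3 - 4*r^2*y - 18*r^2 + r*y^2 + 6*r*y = 3*r^3 + r^2*(-4*y - 18) + r*(y^2 + 7*y + 9) + y^2 + 11*y + 30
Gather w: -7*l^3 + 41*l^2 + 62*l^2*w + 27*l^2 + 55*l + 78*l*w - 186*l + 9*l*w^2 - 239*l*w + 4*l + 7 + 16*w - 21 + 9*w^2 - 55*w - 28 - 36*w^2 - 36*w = -7*l^3 + 68*l^2 - 127*l + w^2*(9*l - 27) + w*(62*l^2 - 161*l - 75) - 42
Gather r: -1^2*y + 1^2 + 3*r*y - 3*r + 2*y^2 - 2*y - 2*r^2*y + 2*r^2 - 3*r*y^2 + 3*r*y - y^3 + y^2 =r^2*(2 - 2*y) + r*(-3*y^2 + 6*y - 3) - y^3 + 3*y^2 - 3*y + 1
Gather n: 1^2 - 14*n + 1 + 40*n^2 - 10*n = 40*n^2 - 24*n + 2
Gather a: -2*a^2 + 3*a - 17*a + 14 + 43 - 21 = -2*a^2 - 14*a + 36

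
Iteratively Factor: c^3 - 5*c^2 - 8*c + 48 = (c - 4)*(c^2 - c - 12) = (c - 4)*(c + 3)*(c - 4)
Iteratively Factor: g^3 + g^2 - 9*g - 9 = (g - 3)*(g^2 + 4*g + 3) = (g - 3)*(g + 1)*(g + 3)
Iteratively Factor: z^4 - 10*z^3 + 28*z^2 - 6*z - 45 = (z - 3)*(z^3 - 7*z^2 + 7*z + 15) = (z - 5)*(z - 3)*(z^2 - 2*z - 3) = (z - 5)*(z - 3)^2*(z + 1)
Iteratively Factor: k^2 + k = (k + 1)*(k)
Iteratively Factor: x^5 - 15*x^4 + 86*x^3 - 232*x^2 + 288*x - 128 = (x - 4)*(x^4 - 11*x^3 + 42*x^2 - 64*x + 32) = (x - 4)^2*(x^3 - 7*x^2 + 14*x - 8) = (x - 4)^2*(x - 1)*(x^2 - 6*x + 8) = (x - 4)^3*(x - 1)*(x - 2)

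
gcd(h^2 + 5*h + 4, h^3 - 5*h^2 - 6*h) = h + 1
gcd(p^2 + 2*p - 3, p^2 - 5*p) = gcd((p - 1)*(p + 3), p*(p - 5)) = 1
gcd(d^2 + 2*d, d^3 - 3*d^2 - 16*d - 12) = d + 2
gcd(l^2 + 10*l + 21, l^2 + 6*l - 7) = l + 7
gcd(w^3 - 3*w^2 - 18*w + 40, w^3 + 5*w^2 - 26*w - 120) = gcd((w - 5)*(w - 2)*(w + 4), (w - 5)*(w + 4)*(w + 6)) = w^2 - w - 20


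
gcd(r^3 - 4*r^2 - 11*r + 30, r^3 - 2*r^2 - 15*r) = r^2 - 2*r - 15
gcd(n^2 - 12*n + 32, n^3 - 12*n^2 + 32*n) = n^2 - 12*n + 32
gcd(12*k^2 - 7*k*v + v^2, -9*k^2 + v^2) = -3*k + v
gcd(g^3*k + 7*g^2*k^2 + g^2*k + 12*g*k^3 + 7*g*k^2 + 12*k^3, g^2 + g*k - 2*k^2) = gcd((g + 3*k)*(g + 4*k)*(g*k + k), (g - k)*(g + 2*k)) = 1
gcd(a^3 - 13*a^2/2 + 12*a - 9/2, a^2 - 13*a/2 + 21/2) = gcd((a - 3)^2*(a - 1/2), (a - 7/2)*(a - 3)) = a - 3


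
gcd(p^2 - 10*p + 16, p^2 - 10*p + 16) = p^2 - 10*p + 16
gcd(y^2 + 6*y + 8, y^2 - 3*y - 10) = y + 2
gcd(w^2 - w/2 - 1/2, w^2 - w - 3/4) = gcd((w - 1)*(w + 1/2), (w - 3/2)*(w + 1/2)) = w + 1/2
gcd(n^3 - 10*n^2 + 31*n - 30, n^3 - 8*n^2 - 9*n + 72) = n - 3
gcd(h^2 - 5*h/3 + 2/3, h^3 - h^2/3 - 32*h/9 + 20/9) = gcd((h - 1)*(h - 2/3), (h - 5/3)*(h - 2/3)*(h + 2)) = h - 2/3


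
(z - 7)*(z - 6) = z^2 - 13*z + 42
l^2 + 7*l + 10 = (l + 2)*(l + 5)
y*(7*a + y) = 7*a*y + y^2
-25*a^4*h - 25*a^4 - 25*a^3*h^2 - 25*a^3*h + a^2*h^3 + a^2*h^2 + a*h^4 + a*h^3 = (-5*a + h)*(a + h)*(5*a + h)*(a*h + a)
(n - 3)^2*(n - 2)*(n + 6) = n^4 - 2*n^3 - 27*n^2 + 108*n - 108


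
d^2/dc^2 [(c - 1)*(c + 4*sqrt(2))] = 2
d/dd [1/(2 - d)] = (d - 2)^(-2)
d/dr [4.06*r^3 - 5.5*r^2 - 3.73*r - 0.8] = 12.18*r^2 - 11.0*r - 3.73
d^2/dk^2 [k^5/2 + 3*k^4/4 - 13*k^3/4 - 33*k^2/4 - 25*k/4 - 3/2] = 10*k^3 + 9*k^2 - 39*k/2 - 33/2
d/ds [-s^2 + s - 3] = 1 - 2*s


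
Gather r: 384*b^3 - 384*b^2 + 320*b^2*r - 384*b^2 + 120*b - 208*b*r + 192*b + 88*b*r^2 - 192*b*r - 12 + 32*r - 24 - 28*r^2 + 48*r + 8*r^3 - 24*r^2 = 384*b^3 - 768*b^2 + 312*b + 8*r^3 + r^2*(88*b - 52) + r*(320*b^2 - 400*b + 80) - 36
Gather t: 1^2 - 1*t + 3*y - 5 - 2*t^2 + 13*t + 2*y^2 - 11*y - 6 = -2*t^2 + 12*t + 2*y^2 - 8*y - 10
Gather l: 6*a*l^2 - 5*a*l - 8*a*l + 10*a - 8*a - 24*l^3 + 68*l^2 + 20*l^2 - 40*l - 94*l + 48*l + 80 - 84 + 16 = 2*a - 24*l^3 + l^2*(6*a + 88) + l*(-13*a - 86) + 12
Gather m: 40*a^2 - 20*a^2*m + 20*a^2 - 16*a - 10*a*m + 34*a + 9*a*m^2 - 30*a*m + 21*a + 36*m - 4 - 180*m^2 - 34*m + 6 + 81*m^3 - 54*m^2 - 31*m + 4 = 60*a^2 + 39*a + 81*m^3 + m^2*(9*a - 234) + m*(-20*a^2 - 40*a - 29) + 6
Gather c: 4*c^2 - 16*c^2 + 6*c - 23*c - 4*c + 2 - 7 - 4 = -12*c^2 - 21*c - 9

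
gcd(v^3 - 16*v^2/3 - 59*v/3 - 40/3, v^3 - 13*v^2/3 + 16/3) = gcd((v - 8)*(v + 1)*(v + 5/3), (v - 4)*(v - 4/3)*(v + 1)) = v + 1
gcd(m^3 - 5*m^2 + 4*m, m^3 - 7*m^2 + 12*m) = m^2 - 4*m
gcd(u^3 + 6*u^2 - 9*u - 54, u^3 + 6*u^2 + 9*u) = u + 3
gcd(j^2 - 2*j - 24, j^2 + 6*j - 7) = 1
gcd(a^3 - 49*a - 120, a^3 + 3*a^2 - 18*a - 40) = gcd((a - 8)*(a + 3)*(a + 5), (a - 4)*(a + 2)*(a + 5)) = a + 5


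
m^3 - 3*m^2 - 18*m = m*(m - 6)*(m + 3)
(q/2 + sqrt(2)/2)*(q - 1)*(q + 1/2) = q^3/2 - q^2/4 + sqrt(2)*q^2/2 - sqrt(2)*q/4 - q/4 - sqrt(2)/4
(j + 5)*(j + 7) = j^2 + 12*j + 35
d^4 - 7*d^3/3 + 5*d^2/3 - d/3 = d*(d - 1)^2*(d - 1/3)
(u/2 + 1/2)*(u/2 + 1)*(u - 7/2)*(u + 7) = u^4/4 + 13*u^3/8 - 3*u^2 - 133*u/8 - 49/4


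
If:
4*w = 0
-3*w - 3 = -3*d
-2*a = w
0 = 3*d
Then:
No Solution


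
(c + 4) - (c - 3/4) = 19/4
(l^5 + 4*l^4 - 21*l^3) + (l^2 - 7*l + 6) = l^5 + 4*l^4 - 21*l^3 + l^2 - 7*l + 6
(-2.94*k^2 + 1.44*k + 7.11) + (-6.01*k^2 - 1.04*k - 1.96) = -8.95*k^2 + 0.4*k + 5.15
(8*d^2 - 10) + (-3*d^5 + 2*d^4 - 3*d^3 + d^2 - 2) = -3*d^5 + 2*d^4 - 3*d^3 + 9*d^2 - 12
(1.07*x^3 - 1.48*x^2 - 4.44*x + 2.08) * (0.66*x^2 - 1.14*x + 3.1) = 0.7062*x^5 - 2.1966*x^4 + 2.0738*x^3 + 1.8464*x^2 - 16.1352*x + 6.448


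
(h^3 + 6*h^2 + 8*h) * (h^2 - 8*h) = h^5 - 2*h^4 - 40*h^3 - 64*h^2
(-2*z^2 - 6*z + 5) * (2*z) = -4*z^3 - 12*z^2 + 10*z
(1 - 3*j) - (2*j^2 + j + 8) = -2*j^2 - 4*j - 7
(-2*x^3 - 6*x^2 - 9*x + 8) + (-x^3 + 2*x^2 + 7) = -3*x^3 - 4*x^2 - 9*x + 15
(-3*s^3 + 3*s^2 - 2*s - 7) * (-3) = 9*s^3 - 9*s^2 + 6*s + 21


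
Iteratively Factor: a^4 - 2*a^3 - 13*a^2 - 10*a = (a - 5)*(a^3 + 3*a^2 + 2*a) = (a - 5)*(a + 2)*(a^2 + a) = a*(a - 5)*(a + 2)*(a + 1)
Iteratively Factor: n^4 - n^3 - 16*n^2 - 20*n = (n)*(n^3 - n^2 - 16*n - 20) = n*(n + 2)*(n^2 - 3*n - 10) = n*(n - 5)*(n + 2)*(n + 2)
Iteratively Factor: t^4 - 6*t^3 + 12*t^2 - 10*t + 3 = (t - 1)*(t^3 - 5*t^2 + 7*t - 3) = (t - 3)*(t - 1)*(t^2 - 2*t + 1) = (t - 3)*(t - 1)^2*(t - 1)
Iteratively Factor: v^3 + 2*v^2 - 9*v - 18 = (v - 3)*(v^2 + 5*v + 6) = (v - 3)*(v + 2)*(v + 3)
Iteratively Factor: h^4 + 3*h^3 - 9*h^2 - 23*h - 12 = (h + 4)*(h^3 - h^2 - 5*h - 3) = (h + 1)*(h + 4)*(h^2 - 2*h - 3) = (h + 1)^2*(h + 4)*(h - 3)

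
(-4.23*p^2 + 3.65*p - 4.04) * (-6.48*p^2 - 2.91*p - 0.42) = 27.4104*p^4 - 11.3427*p^3 + 17.3343*p^2 + 10.2234*p + 1.6968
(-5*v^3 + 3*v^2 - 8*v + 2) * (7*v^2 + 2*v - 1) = -35*v^5 + 11*v^4 - 45*v^3 - 5*v^2 + 12*v - 2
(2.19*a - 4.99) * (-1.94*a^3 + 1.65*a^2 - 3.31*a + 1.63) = -4.2486*a^4 + 13.2941*a^3 - 15.4824*a^2 + 20.0866*a - 8.1337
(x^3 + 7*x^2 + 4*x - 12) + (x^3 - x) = 2*x^3 + 7*x^2 + 3*x - 12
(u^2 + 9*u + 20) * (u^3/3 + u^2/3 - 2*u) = u^5/3 + 10*u^4/3 + 23*u^3/3 - 34*u^2/3 - 40*u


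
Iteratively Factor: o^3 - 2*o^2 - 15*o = (o + 3)*(o^2 - 5*o) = (o - 5)*(o + 3)*(o)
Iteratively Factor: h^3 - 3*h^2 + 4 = (h - 2)*(h^2 - h - 2) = (h - 2)*(h + 1)*(h - 2)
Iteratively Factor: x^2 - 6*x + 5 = (x - 5)*(x - 1)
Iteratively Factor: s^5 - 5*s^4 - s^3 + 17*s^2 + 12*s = (s + 1)*(s^4 - 6*s^3 + 5*s^2 + 12*s) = (s - 3)*(s + 1)*(s^3 - 3*s^2 - 4*s) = (s - 4)*(s - 3)*(s + 1)*(s^2 + s) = (s - 4)*(s - 3)*(s + 1)^2*(s)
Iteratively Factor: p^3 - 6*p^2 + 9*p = (p)*(p^2 - 6*p + 9) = p*(p - 3)*(p - 3)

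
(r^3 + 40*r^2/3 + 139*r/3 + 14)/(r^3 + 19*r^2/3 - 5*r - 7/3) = (r + 6)/(r - 1)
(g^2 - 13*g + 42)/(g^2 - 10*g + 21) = (g - 6)/(g - 3)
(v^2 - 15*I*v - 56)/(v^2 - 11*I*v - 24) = (v - 7*I)/(v - 3*I)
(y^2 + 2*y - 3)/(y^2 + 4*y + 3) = (y - 1)/(y + 1)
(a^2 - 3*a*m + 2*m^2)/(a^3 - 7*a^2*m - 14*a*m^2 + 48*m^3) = (a - m)/(a^2 - 5*a*m - 24*m^2)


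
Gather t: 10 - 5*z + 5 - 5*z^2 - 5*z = -5*z^2 - 10*z + 15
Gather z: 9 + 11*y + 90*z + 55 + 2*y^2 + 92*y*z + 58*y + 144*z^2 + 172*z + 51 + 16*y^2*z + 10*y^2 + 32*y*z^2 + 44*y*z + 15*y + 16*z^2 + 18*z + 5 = 12*y^2 + 84*y + z^2*(32*y + 160) + z*(16*y^2 + 136*y + 280) + 120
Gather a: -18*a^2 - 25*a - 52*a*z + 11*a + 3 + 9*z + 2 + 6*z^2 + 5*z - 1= -18*a^2 + a*(-52*z - 14) + 6*z^2 + 14*z + 4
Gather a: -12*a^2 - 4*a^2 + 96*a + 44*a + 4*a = -16*a^2 + 144*a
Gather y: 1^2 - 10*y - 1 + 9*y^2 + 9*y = 9*y^2 - y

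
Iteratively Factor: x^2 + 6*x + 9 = (x + 3)*(x + 3)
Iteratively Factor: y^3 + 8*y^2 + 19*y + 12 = (y + 1)*(y^2 + 7*y + 12) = (y + 1)*(y + 4)*(y + 3)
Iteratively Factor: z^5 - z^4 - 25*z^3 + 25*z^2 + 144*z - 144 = (z + 3)*(z^4 - 4*z^3 - 13*z^2 + 64*z - 48) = (z + 3)*(z + 4)*(z^3 - 8*z^2 + 19*z - 12) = (z - 1)*(z + 3)*(z + 4)*(z^2 - 7*z + 12) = (z - 4)*(z - 1)*(z + 3)*(z + 4)*(z - 3)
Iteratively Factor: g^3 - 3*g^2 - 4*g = (g - 4)*(g^2 + g) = (g - 4)*(g + 1)*(g)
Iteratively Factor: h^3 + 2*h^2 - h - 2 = (h - 1)*(h^2 + 3*h + 2) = (h - 1)*(h + 1)*(h + 2)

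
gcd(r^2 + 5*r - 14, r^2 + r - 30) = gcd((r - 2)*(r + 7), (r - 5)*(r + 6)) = 1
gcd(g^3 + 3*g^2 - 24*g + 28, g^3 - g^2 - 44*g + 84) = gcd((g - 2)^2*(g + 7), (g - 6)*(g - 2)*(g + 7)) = g^2 + 5*g - 14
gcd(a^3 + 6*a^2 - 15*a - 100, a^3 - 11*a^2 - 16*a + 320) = a + 5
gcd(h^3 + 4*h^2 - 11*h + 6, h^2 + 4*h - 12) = h + 6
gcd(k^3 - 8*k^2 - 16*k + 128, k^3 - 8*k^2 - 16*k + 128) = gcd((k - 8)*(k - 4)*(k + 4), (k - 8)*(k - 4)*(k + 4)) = k^3 - 8*k^2 - 16*k + 128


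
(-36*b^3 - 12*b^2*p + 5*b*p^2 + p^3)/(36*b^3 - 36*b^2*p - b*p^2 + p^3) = (-6*b^2 - b*p + p^2)/(6*b^2 - 7*b*p + p^2)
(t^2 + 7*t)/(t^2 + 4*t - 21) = t/(t - 3)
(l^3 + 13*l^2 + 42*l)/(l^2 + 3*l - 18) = l*(l + 7)/(l - 3)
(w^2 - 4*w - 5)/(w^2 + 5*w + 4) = (w - 5)/(w + 4)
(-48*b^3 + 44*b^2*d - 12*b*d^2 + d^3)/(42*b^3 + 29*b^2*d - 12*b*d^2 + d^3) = (-8*b^2 + 6*b*d - d^2)/(7*b^2 + 6*b*d - d^2)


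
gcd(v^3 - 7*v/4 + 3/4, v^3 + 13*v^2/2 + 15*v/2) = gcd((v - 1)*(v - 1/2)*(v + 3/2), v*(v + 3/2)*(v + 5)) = v + 3/2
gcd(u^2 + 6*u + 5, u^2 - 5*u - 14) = 1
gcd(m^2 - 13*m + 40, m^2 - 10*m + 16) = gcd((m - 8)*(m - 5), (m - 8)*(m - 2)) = m - 8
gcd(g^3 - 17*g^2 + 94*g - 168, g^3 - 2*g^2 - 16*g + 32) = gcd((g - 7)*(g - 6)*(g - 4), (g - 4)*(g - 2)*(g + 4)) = g - 4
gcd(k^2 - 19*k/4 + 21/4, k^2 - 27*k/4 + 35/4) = k - 7/4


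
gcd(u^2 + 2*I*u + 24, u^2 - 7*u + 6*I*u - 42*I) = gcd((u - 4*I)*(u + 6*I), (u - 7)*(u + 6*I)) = u + 6*I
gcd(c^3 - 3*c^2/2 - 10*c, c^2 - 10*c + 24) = c - 4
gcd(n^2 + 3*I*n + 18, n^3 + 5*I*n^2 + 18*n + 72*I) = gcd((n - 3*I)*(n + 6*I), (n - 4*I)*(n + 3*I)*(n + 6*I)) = n + 6*I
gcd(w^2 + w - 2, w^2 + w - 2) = w^2 + w - 2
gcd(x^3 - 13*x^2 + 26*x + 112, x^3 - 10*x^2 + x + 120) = x - 8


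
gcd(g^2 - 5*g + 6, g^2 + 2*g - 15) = g - 3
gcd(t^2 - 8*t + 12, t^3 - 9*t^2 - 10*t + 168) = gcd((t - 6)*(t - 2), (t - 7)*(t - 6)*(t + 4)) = t - 6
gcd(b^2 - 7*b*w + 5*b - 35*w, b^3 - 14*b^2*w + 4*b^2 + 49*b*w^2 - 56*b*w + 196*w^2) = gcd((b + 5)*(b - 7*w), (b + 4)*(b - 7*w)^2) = -b + 7*w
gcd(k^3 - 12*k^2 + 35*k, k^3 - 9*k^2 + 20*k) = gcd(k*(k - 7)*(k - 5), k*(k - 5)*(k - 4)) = k^2 - 5*k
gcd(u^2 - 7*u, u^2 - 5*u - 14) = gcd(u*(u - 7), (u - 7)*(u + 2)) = u - 7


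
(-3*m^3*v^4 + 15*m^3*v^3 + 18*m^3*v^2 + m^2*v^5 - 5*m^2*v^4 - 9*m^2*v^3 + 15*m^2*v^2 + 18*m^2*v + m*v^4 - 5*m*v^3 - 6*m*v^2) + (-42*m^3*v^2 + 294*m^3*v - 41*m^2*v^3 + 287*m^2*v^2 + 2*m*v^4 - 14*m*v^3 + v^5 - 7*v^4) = -3*m^3*v^4 + 15*m^3*v^3 - 24*m^3*v^2 + 294*m^3*v + m^2*v^5 - 5*m^2*v^4 - 50*m^2*v^3 + 302*m^2*v^2 + 18*m^2*v + 3*m*v^4 - 19*m*v^3 - 6*m*v^2 + v^5 - 7*v^4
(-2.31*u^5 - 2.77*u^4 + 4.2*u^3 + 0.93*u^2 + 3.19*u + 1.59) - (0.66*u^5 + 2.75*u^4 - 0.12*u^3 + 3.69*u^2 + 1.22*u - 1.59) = -2.97*u^5 - 5.52*u^4 + 4.32*u^3 - 2.76*u^2 + 1.97*u + 3.18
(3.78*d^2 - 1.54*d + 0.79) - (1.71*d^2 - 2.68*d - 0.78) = 2.07*d^2 + 1.14*d + 1.57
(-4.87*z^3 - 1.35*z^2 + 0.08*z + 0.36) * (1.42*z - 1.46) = -6.9154*z^4 + 5.1932*z^3 + 2.0846*z^2 + 0.3944*z - 0.5256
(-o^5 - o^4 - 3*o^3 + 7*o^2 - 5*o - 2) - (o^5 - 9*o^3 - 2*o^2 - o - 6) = -2*o^5 - o^4 + 6*o^3 + 9*o^2 - 4*o + 4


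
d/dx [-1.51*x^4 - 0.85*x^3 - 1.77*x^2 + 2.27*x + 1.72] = -6.04*x^3 - 2.55*x^2 - 3.54*x + 2.27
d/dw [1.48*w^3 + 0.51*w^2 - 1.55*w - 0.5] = 4.44*w^2 + 1.02*w - 1.55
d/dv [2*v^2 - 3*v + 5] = 4*v - 3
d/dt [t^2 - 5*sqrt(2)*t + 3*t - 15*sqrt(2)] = 2*t - 5*sqrt(2) + 3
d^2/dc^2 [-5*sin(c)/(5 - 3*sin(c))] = 25*(-3*sin(c)^2 - 5*sin(c) + 6)/(3*sin(c) - 5)^3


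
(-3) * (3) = -9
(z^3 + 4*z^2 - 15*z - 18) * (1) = z^3 + 4*z^2 - 15*z - 18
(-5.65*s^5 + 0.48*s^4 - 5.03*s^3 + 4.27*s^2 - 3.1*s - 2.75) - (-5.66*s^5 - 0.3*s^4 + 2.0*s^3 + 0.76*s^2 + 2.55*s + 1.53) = 0.00999999999999979*s^5 + 0.78*s^4 - 7.03*s^3 + 3.51*s^2 - 5.65*s - 4.28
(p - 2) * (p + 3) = p^2 + p - 6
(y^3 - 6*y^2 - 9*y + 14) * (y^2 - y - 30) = y^5 - 7*y^4 - 33*y^3 + 203*y^2 + 256*y - 420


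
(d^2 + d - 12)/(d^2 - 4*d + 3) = (d + 4)/(d - 1)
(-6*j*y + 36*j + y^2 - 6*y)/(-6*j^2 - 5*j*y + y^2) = (y - 6)/(j + y)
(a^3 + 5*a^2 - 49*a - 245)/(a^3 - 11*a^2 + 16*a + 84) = (a^2 + 12*a + 35)/(a^2 - 4*a - 12)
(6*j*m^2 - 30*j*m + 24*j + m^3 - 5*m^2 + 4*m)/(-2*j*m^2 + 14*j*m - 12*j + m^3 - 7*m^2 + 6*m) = (-6*j*m + 24*j - m^2 + 4*m)/(2*j*m - 12*j - m^2 + 6*m)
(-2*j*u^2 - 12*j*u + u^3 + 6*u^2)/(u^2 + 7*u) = (-2*j*u - 12*j + u^2 + 6*u)/(u + 7)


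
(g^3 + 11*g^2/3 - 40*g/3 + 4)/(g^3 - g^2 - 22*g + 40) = (g^2 + 17*g/3 - 2)/(g^2 + g - 20)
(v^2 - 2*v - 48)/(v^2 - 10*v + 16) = (v + 6)/(v - 2)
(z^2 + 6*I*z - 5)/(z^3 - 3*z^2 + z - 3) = (z + 5*I)/(z^2 - z*(3 + I) + 3*I)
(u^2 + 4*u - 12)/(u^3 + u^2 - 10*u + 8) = (u + 6)/(u^2 + 3*u - 4)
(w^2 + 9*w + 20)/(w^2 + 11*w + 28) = (w + 5)/(w + 7)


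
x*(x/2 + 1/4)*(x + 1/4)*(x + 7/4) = x^4/2 + 5*x^3/4 + 23*x^2/32 + 7*x/64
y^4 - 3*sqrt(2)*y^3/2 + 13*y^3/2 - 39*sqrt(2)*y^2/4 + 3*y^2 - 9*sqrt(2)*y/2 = y*(y + 1/2)*(y + 6)*(y - 3*sqrt(2)/2)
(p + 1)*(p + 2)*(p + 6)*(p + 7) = p^4 + 16*p^3 + 83*p^2 + 152*p + 84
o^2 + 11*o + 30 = (o + 5)*(o + 6)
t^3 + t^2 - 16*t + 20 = (t - 2)^2*(t + 5)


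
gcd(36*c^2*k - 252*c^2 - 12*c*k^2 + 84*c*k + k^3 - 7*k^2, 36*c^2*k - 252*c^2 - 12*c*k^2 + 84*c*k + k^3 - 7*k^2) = 36*c^2*k - 252*c^2 - 12*c*k^2 + 84*c*k + k^3 - 7*k^2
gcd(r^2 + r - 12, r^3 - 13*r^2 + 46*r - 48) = r - 3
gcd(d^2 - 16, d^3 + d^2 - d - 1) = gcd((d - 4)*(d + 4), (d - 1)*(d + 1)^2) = 1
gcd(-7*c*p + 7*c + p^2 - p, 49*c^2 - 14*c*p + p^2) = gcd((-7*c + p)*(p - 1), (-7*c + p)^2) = -7*c + p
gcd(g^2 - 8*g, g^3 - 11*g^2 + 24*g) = g^2 - 8*g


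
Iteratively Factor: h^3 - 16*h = (h)*(h^2 - 16) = h*(h + 4)*(h - 4)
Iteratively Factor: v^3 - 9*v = (v - 3)*(v^2 + 3*v) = v*(v - 3)*(v + 3)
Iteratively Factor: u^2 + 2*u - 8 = (u + 4)*(u - 2)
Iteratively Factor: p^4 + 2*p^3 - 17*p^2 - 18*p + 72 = (p + 4)*(p^3 - 2*p^2 - 9*p + 18) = (p - 3)*(p + 4)*(p^2 + p - 6) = (p - 3)*(p + 3)*(p + 4)*(p - 2)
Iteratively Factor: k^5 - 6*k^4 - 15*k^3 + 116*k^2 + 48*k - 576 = (k - 4)*(k^4 - 2*k^3 - 23*k^2 + 24*k + 144) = (k - 4)^2*(k^3 + 2*k^2 - 15*k - 36) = (k - 4)^2*(k + 3)*(k^2 - k - 12) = (k - 4)^2*(k + 3)^2*(k - 4)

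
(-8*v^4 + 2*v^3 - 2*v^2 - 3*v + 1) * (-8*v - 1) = 64*v^5 - 8*v^4 + 14*v^3 + 26*v^2 - 5*v - 1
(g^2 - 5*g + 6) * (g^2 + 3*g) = g^4 - 2*g^3 - 9*g^2 + 18*g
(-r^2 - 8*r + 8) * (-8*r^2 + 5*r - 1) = 8*r^4 + 59*r^3 - 103*r^2 + 48*r - 8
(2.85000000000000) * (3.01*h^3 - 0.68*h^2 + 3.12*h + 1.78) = 8.5785*h^3 - 1.938*h^2 + 8.892*h + 5.073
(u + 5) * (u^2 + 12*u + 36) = u^3 + 17*u^2 + 96*u + 180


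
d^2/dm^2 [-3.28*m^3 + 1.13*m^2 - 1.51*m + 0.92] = 2.26 - 19.68*m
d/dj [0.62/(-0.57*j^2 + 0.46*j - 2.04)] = (0.7068*j - 0.2852)/(0.57*j^2 - 0.46*j + 2.04)^2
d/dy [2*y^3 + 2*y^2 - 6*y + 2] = 6*y^2 + 4*y - 6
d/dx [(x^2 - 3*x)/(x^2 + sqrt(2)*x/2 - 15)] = (sqrt(2)*x^2 + 6*x^2 - 60*x + 90)/(2*x^4 + 2*sqrt(2)*x^3 - 59*x^2 - 30*sqrt(2)*x + 450)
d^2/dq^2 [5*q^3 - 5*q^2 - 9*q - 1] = 30*q - 10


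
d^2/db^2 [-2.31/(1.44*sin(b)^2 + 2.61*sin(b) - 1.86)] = (19.160064*sin(b)^4 + 26.045712*sin(b)^3 + 11.744271*sin(b)^2 - 40.877298*sin(b) - 43.84611)/(1.44*sin(b)^2 + 2.61*sin(b) - 1.86)^3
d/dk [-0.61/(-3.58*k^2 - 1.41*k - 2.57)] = (-4.3676*k - 0.8601)/(3.58*k^2 + 1.41*k + 2.57)^2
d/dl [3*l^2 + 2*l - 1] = 6*l + 2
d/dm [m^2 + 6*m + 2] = 2*m + 6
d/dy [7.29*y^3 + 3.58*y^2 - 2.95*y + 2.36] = 21.87*y^2 + 7.16*y - 2.95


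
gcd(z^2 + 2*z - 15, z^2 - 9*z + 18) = z - 3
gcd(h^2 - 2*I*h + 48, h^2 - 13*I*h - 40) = h - 8*I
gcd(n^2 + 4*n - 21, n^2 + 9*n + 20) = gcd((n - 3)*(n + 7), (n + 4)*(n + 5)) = 1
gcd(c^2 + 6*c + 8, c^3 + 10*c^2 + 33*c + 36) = c + 4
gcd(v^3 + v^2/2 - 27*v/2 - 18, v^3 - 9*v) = v + 3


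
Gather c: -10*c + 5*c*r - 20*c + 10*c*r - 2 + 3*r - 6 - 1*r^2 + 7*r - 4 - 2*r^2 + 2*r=c*(15*r - 30) - 3*r^2 + 12*r - 12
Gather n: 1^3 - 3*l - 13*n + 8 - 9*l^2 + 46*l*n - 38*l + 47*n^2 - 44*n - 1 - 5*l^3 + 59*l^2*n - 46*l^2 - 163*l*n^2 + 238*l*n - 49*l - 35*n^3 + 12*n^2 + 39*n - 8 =-5*l^3 - 55*l^2 - 90*l - 35*n^3 + n^2*(59 - 163*l) + n*(59*l^2 + 284*l - 18)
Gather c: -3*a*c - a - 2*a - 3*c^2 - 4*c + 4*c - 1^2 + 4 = -3*a*c - 3*a - 3*c^2 + 3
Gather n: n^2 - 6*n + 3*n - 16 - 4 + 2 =n^2 - 3*n - 18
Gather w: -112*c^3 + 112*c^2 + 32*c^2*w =-112*c^3 + 32*c^2*w + 112*c^2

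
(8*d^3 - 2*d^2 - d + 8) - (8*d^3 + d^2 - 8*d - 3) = -3*d^2 + 7*d + 11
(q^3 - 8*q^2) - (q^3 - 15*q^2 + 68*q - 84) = 7*q^2 - 68*q + 84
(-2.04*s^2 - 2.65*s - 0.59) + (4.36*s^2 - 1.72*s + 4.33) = 2.32*s^2 - 4.37*s + 3.74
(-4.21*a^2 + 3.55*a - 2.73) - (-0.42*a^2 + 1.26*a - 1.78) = -3.79*a^2 + 2.29*a - 0.95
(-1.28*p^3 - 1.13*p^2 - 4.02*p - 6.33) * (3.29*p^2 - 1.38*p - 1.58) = -4.2112*p^5 - 1.9513*p^4 - 9.644*p^3 - 13.4927*p^2 + 15.087*p + 10.0014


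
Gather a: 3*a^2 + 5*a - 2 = 3*a^2 + 5*a - 2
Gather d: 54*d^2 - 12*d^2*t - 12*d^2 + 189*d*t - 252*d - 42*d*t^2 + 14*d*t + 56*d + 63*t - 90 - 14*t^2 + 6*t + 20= d^2*(42 - 12*t) + d*(-42*t^2 + 203*t - 196) - 14*t^2 + 69*t - 70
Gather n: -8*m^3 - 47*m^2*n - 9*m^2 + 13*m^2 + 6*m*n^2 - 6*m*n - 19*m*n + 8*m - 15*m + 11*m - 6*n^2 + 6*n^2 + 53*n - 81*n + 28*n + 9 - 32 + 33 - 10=-8*m^3 + 4*m^2 + 6*m*n^2 + 4*m + n*(-47*m^2 - 25*m)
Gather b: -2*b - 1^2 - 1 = -2*b - 2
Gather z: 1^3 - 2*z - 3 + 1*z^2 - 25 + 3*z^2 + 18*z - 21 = 4*z^2 + 16*z - 48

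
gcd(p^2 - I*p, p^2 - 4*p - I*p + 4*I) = p - I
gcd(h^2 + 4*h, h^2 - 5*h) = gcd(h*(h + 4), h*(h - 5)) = h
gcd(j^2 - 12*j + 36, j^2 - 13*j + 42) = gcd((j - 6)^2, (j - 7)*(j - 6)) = j - 6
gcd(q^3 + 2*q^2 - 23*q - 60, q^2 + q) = 1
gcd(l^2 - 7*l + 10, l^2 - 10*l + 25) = l - 5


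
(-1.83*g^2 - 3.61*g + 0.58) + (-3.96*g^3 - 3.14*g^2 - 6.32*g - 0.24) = -3.96*g^3 - 4.97*g^2 - 9.93*g + 0.34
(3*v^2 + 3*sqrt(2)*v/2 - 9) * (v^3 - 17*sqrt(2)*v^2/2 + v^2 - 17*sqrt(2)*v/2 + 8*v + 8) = 3*v^5 - 24*sqrt(2)*v^4 + 3*v^4 - 24*sqrt(2)*v^3 - 21*v^3/2 - 21*v^2/2 + 177*sqrt(2)*v^2/2 - 72*v + 177*sqrt(2)*v/2 - 72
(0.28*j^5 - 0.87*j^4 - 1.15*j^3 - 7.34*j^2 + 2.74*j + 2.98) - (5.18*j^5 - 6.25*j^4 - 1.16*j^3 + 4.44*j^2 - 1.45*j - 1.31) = -4.9*j^5 + 5.38*j^4 + 0.01*j^3 - 11.78*j^2 + 4.19*j + 4.29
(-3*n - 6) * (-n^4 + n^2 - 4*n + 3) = 3*n^5 + 6*n^4 - 3*n^3 + 6*n^2 + 15*n - 18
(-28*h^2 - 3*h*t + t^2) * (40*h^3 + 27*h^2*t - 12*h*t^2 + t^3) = -1120*h^5 - 876*h^4*t + 295*h^3*t^2 + 35*h^2*t^3 - 15*h*t^4 + t^5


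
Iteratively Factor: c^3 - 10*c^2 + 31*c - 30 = (c - 2)*(c^2 - 8*c + 15) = (c - 5)*(c - 2)*(c - 3)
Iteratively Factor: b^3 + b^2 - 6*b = (b)*(b^2 + b - 6) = b*(b + 3)*(b - 2)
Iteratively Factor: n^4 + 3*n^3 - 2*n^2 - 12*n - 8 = (n + 2)*(n^3 + n^2 - 4*n - 4) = (n - 2)*(n + 2)*(n^2 + 3*n + 2) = (n - 2)*(n + 2)^2*(n + 1)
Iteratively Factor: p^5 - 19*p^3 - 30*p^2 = (p + 2)*(p^4 - 2*p^3 - 15*p^2) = p*(p + 2)*(p^3 - 2*p^2 - 15*p) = p*(p + 2)*(p + 3)*(p^2 - 5*p) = p^2*(p + 2)*(p + 3)*(p - 5)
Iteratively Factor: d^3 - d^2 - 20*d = (d - 5)*(d^2 + 4*d) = (d - 5)*(d + 4)*(d)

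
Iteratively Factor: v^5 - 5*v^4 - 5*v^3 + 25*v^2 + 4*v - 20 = (v - 5)*(v^4 - 5*v^2 + 4) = (v - 5)*(v - 2)*(v^3 + 2*v^2 - v - 2) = (v - 5)*(v - 2)*(v + 2)*(v^2 - 1) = (v - 5)*(v - 2)*(v - 1)*(v + 2)*(v + 1)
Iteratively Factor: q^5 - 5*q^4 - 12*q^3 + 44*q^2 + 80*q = (q + 2)*(q^4 - 7*q^3 + 2*q^2 + 40*q) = (q - 4)*(q + 2)*(q^3 - 3*q^2 - 10*q) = (q - 5)*(q - 4)*(q + 2)*(q^2 + 2*q) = (q - 5)*(q - 4)*(q + 2)^2*(q)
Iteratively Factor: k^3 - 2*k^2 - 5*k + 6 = (k - 3)*(k^2 + k - 2) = (k - 3)*(k + 2)*(k - 1)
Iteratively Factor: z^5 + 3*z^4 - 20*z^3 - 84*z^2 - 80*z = (z + 2)*(z^4 + z^3 - 22*z^2 - 40*z) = z*(z + 2)*(z^3 + z^2 - 22*z - 40) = z*(z + 2)*(z + 4)*(z^2 - 3*z - 10) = z*(z + 2)^2*(z + 4)*(z - 5)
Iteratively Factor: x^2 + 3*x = (x + 3)*(x)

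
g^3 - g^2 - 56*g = g*(g - 8)*(g + 7)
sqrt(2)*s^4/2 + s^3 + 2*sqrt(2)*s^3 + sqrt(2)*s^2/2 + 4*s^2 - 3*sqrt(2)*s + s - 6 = (s - 1)*(s + 2)*(s + 3)*(sqrt(2)*s/2 + 1)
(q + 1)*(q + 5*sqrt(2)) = q^2 + q + 5*sqrt(2)*q + 5*sqrt(2)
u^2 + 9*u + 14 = (u + 2)*(u + 7)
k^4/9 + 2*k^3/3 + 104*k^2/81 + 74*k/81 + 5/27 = (k/3 + 1/3)*(k/3 + 1)*(k + 1/3)*(k + 5/3)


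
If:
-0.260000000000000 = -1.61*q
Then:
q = 0.16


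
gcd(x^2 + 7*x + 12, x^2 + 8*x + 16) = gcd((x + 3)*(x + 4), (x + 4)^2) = x + 4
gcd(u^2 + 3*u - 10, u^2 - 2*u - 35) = u + 5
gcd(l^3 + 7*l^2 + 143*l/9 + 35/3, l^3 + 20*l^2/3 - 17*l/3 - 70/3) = l + 5/3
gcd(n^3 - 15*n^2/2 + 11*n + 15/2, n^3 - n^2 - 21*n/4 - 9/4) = n^2 - 5*n/2 - 3/2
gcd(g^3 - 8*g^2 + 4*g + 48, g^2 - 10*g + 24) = g^2 - 10*g + 24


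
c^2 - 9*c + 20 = (c - 5)*(c - 4)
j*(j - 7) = j^2 - 7*j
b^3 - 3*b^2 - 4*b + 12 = (b - 3)*(b - 2)*(b + 2)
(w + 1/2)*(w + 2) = w^2 + 5*w/2 + 1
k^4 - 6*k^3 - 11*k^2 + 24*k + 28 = (k - 7)*(k - 2)*(k + 1)*(k + 2)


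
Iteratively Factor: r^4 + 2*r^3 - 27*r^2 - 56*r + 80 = (r + 4)*(r^3 - 2*r^2 - 19*r + 20) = (r - 5)*(r + 4)*(r^2 + 3*r - 4) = (r - 5)*(r - 1)*(r + 4)*(r + 4)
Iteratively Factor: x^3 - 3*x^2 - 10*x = (x - 5)*(x^2 + 2*x) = (x - 5)*(x + 2)*(x)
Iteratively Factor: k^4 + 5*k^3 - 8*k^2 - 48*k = (k)*(k^3 + 5*k^2 - 8*k - 48) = k*(k + 4)*(k^2 + k - 12) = k*(k + 4)^2*(k - 3)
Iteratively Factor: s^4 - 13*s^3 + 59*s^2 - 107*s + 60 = (s - 4)*(s^3 - 9*s^2 + 23*s - 15) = (s - 4)*(s - 1)*(s^2 - 8*s + 15) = (s - 5)*(s - 4)*(s - 1)*(s - 3)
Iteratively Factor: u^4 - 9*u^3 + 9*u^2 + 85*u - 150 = (u + 3)*(u^3 - 12*u^2 + 45*u - 50) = (u - 2)*(u + 3)*(u^2 - 10*u + 25) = (u - 5)*(u - 2)*(u + 3)*(u - 5)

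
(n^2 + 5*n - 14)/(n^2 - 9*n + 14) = (n + 7)/(n - 7)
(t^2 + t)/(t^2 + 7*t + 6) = t/(t + 6)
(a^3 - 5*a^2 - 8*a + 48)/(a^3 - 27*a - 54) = (a^2 - 8*a + 16)/(a^2 - 3*a - 18)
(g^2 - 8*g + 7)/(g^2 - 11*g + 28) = (g - 1)/(g - 4)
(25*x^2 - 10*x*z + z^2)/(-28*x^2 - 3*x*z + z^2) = (-25*x^2 + 10*x*z - z^2)/(28*x^2 + 3*x*z - z^2)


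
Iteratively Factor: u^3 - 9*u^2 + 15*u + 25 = (u - 5)*(u^2 - 4*u - 5) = (u - 5)*(u + 1)*(u - 5)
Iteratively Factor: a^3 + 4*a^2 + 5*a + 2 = (a + 2)*(a^2 + 2*a + 1) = (a + 1)*(a + 2)*(a + 1)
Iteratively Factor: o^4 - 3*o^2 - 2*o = (o + 1)*(o^3 - o^2 - 2*o) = (o + 1)^2*(o^2 - 2*o) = o*(o + 1)^2*(o - 2)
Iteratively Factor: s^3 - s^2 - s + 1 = (s - 1)*(s^2 - 1) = (s - 1)*(s + 1)*(s - 1)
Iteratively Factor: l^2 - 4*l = (l - 4)*(l)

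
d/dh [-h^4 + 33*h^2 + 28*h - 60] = -4*h^3 + 66*h + 28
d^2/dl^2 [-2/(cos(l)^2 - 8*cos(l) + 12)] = 4*(2*sin(l)^4 - 9*sin(l)^2 + 63*cos(l) - 3*cos(3*l) - 45)/((cos(l) - 6)^3*(cos(l) - 2)^3)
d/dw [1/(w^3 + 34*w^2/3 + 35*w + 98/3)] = 3*(-9*w^2 - 68*w - 105)/(3*w^3 + 34*w^2 + 105*w + 98)^2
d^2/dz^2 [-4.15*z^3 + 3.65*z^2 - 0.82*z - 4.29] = 7.3 - 24.9*z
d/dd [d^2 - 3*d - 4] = 2*d - 3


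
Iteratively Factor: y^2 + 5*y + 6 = (y + 3)*(y + 2)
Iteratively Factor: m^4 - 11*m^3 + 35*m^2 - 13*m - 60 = (m - 3)*(m^3 - 8*m^2 + 11*m + 20) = (m - 5)*(m - 3)*(m^2 - 3*m - 4) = (m - 5)*(m - 3)*(m + 1)*(m - 4)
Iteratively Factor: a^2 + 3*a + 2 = (a + 2)*(a + 1)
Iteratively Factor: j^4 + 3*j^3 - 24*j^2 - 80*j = (j + 4)*(j^3 - j^2 - 20*j) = (j + 4)^2*(j^2 - 5*j) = (j - 5)*(j + 4)^2*(j)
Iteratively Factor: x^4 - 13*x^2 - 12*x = (x + 1)*(x^3 - x^2 - 12*x) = (x + 1)*(x + 3)*(x^2 - 4*x) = (x - 4)*(x + 1)*(x + 3)*(x)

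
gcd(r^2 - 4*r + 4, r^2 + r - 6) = r - 2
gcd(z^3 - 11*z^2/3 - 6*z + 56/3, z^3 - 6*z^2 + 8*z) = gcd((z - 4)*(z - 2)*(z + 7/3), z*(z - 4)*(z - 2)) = z^2 - 6*z + 8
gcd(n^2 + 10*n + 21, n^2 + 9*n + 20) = 1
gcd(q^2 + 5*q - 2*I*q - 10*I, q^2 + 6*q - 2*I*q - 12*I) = q - 2*I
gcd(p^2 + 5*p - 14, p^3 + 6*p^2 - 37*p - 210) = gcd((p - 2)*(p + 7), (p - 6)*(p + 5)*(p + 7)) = p + 7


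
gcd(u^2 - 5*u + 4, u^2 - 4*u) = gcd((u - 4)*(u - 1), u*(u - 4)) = u - 4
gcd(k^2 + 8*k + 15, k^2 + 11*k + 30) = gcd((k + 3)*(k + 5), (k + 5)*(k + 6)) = k + 5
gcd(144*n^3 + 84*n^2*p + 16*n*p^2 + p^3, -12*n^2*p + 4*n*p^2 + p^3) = 6*n + p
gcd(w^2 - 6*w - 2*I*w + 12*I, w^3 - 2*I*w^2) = w - 2*I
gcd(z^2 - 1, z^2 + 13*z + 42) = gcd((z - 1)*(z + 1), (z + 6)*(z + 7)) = 1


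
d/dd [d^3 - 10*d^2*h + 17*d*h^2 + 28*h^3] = 3*d^2 - 20*d*h + 17*h^2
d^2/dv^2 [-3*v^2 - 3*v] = -6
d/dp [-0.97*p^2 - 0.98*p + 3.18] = -1.94*p - 0.98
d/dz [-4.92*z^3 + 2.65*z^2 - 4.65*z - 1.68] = -14.76*z^2 + 5.3*z - 4.65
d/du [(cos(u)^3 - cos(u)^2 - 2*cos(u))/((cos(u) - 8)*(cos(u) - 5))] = (-cos(u)^4 + 26*cos(u)^3 - 135*cos(u)^2 + 80*cos(u) + 80)*sin(u)/((cos(u) - 8)^2*(cos(u) - 5)^2)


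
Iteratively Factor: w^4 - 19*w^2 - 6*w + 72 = (w - 2)*(w^3 + 2*w^2 - 15*w - 36) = (w - 2)*(w + 3)*(w^2 - w - 12) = (w - 4)*(w - 2)*(w + 3)*(w + 3)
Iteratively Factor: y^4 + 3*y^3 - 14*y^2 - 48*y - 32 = (y + 4)*(y^3 - y^2 - 10*y - 8) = (y - 4)*(y + 4)*(y^2 + 3*y + 2) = (y - 4)*(y + 2)*(y + 4)*(y + 1)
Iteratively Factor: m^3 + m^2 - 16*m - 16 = (m - 4)*(m^2 + 5*m + 4) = (m - 4)*(m + 4)*(m + 1)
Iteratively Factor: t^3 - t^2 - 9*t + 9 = (t - 1)*(t^2 - 9) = (t - 1)*(t + 3)*(t - 3)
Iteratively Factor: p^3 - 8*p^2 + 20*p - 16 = (p - 4)*(p^2 - 4*p + 4) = (p - 4)*(p - 2)*(p - 2)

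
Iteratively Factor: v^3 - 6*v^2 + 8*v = (v)*(v^2 - 6*v + 8) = v*(v - 2)*(v - 4)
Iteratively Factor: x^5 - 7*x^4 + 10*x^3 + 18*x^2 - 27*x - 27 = (x - 3)*(x^4 - 4*x^3 - 2*x^2 + 12*x + 9) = (x - 3)*(x + 1)*(x^3 - 5*x^2 + 3*x + 9) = (x - 3)*(x + 1)^2*(x^2 - 6*x + 9) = (x - 3)^2*(x + 1)^2*(x - 3)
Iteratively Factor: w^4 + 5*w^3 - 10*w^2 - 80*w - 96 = (w - 4)*(w^3 + 9*w^2 + 26*w + 24) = (w - 4)*(w + 4)*(w^2 + 5*w + 6) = (w - 4)*(w + 2)*(w + 4)*(w + 3)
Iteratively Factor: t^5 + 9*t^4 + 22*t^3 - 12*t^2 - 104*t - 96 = (t + 4)*(t^4 + 5*t^3 + 2*t^2 - 20*t - 24) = (t + 3)*(t + 4)*(t^3 + 2*t^2 - 4*t - 8) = (t + 2)*(t + 3)*(t + 4)*(t^2 - 4) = (t - 2)*(t + 2)*(t + 3)*(t + 4)*(t + 2)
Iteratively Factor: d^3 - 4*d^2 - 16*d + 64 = (d + 4)*(d^2 - 8*d + 16) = (d - 4)*(d + 4)*(d - 4)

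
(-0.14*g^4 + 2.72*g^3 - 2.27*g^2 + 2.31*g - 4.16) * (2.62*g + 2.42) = -0.3668*g^5 + 6.7876*g^4 + 0.635000000000001*g^3 + 0.5588*g^2 - 5.309*g - 10.0672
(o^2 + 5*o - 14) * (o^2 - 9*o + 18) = o^4 - 4*o^3 - 41*o^2 + 216*o - 252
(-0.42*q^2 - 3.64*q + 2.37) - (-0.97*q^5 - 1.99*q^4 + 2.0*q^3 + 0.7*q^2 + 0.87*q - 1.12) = 0.97*q^5 + 1.99*q^4 - 2.0*q^3 - 1.12*q^2 - 4.51*q + 3.49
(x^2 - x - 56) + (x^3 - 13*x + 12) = x^3 + x^2 - 14*x - 44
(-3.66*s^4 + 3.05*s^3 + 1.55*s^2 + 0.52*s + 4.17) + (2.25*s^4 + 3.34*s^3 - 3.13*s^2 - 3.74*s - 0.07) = -1.41*s^4 + 6.39*s^3 - 1.58*s^2 - 3.22*s + 4.1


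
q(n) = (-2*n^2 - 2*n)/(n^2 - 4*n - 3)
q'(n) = (4 - 2*n)*(-2*n^2 - 2*n)/(n^2 - 4*n - 3)^2 + (-4*n - 2)/(n^2 - 4*n - 3) = 2*(5*n^2 + 6*n + 3)/(n^4 - 8*n^3 + 10*n^2 + 24*n + 9)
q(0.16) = 0.10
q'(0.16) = 0.63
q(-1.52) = -0.29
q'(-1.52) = 0.37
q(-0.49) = -0.62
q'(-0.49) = 3.94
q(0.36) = 0.23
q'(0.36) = 0.63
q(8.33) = -4.70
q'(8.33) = 0.73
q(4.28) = 25.09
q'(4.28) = 74.11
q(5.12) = -22.92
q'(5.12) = 44.08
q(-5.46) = -1.00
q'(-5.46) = 0.10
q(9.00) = -4.29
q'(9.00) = 0.52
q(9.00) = -4.29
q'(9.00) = 0.52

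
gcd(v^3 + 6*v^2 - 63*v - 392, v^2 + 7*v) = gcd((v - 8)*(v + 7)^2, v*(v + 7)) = v + 7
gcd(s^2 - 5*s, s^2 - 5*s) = s^2 - 5*s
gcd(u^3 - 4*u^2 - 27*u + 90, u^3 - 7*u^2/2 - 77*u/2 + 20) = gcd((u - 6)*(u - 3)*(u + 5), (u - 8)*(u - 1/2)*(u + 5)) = u + 5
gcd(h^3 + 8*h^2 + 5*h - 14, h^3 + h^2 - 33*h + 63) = h + 7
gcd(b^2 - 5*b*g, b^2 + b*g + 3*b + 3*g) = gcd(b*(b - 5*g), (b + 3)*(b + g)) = 1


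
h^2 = h^2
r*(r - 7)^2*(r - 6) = r^4 - 20*r^3 + 133*r^2 - 294*r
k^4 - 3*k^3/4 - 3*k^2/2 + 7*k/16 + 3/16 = (k - 3/2)*(k - 1/2)*(k + 1/4)*(k + 1)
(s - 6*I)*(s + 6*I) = s^2 + 36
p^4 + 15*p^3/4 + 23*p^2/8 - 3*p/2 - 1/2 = (p - 1/2)*(p + 1/4)*(p + 2)^2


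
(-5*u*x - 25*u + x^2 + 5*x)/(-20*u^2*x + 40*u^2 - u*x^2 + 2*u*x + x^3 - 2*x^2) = (x + 5)/(4*u*x - 8*u + x^2 - 2*x)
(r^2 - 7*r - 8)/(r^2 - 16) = (r^2 - 7*r - 8)/(r^2 - 16)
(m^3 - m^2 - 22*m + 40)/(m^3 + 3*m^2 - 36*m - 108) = (m^3 - m^2 - 22*m + 40)/(m^3 + 3*m^2 - 36*m - 108)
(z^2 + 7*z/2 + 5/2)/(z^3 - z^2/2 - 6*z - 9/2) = (2*z + 5)/(2*z^2 - 3*z - 9)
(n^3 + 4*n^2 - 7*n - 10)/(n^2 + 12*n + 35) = (n^2 - n - 2)/(n + 7)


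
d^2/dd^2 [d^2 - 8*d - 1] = 2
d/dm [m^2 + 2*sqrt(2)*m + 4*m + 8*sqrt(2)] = 2*m + 2*sqrt(2) + 4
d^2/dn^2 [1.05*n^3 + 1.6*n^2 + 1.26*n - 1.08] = 6.3*n + 3.2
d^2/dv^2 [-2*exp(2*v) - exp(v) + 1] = (-8*exp(v) - 1)*exp(v)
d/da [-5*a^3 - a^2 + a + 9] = -15*a^2 - 2*a + 1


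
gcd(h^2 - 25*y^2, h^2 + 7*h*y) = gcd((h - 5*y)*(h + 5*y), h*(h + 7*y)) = 1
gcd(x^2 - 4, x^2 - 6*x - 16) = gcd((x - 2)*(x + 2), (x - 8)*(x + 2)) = x + 2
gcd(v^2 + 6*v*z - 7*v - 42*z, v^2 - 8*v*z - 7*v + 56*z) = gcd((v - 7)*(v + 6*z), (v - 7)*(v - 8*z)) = v - 7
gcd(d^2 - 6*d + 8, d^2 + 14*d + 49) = 1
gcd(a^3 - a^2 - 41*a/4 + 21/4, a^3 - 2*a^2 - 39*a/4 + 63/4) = a^2 - a/2 - 21/2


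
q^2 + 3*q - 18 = (q - 3)*(q + 6)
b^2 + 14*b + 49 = (b + 7)^2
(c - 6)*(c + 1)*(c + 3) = c^3 - 2*c^2 - 21*c - 18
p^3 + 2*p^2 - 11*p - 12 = (p - 3)*(p + 1)*(p + 4)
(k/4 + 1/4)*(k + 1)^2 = k^3/4 + 3*k^2/4 + 3*k/4 + 1/4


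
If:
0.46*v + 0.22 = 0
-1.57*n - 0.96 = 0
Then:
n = -0.61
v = -0.48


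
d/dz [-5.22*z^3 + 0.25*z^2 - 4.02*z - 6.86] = -15.66*z^2 + 0.5*z - 4.02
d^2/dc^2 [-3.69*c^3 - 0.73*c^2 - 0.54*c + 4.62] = -22.14*c - 1.46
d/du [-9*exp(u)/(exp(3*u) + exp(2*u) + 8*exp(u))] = (18*exp(u) + 9)*exp(u)/(exp(2*u) + exp(u) + 8)^2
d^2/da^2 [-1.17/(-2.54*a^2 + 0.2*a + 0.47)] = (15.096744*a^2 - 1.18872*a - 1.17*(5.08*a - 0.2)*(10.16*a - 0.4) - 2.793492)/(-2.54*a^2 + 0.2*a + 0.47)^3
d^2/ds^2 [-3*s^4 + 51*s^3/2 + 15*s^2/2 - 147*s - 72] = -36*s^2 + 153*s + 15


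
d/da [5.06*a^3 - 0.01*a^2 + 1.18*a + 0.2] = 15.18*a^2 - 0.02*a + 1.18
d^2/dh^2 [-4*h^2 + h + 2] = -8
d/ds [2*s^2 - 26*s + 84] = 4*s - 26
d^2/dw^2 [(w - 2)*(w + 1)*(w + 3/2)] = 6*w + 1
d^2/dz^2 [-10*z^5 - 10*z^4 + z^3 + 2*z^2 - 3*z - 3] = -200*z^3 - 120*z^2 + 6*z + 4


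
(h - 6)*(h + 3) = h^2 - 3*h - 18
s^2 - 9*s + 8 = (s - 8)*(s - 1)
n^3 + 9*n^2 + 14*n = n*(n + 2)*(n + 7)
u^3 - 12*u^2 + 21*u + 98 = (u - 7)^2*(u + 2)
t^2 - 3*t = t*(t - 3)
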